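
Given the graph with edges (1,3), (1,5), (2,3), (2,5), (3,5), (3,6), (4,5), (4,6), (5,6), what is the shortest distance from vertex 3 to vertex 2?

Step 1: Build adjacency list:
  1: 3, 5
  2: 3, 5
  3: 1, 2, 5, 6
  4: 5, 6
  5: 1, 2, 3, 4, 6
  6: 3, 4, 5

Step 2: BFS from vertex 3 to find shortest path to 2:
  vertex 1 reached at distance 1
  vertex 2 reached at distance 1

Step 3: Shortest path: 3 -> 2
Path length: 1 edge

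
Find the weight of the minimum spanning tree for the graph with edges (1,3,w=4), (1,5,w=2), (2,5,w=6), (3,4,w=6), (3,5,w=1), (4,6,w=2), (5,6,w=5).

Apply Kruskal's algorithm (sort edges by weight, add if no cycle):

Sorted edges by weight:
  (3,5) w=1
  (1,5) w=2
  (4,6) w=2
  (1,3) w=4
  (5,6) w=5
  (2,5) w=6
  (3,4) w=6

Add edge (3,5) w=1 -- no cycle. Running total: 1
Add edge (1,5) w=2 -- no cycle. Running total: 3
Add edge (4,6) w=2 -- no cycle. Running total: 5
Skip edge (1,3) w=4 -- would create cycle
Add edge (5,6) w=5 -- no cycle. Running total: 10
Add edge (2,5) w=6 -- no cycle. Running total: 16

MST edges: (3,5,w=1), (1,5,w=2), (4,6,w=2), (5,6,w=5), (2,5,w=6)
Total MST weight: 1 + 2 + 2 + 5 + 6 = 16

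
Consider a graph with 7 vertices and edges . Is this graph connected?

Step 1: Build adjacency list from edges:
  1: (none)
  2: (none)
  3: (none)
  4: (none)
  5: (none)
  6: (none)
  7: (none)

Step 2: Run BFS/DFS from vertex 1:
  Visited: {1}
  Reached 1 of 7 vertices

Step 3: Only 1 of 7 vertices reached. Graph is disconnected.
Connected components: {1}, {2}, {3}, {4}, {5}, {6}, {7}
Answer: No, the graph is not connected (7 components).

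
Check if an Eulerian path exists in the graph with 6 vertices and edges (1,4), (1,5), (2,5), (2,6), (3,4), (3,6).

Step 1: Find the degree of each vertex:
  deg(1) = 2
  deg(2) = 2
  deg(3) = 2
  deg(4) = 2
  deg(5) = 2
  deg(6) = 2

Step 2: Count vertices with odd degree:
  All vertices have even degree (0 odd-degree vertices)

Step 3: Apply Euler's theorem:
  - Eulerian circuit exists iff graph is connected and all vertices have even degree
  - Eulerian path exists iff graph is connected and has 0 or 2 odd-degree vertices

Graph is connected with 0 odd-degree vertices.
Both Eulerian circuit and Eulerian path exist.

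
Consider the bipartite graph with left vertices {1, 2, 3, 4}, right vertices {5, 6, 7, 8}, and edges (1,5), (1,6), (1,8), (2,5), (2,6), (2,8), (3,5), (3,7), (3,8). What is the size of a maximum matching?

Step 1: List the neighbors of each left vertex:
  1: 5, 6, 8
  2: 5, 6, 8
  3: 5, 7, 8
  4: (none)

Step 2: Greedily match left vertices, then look for augmenting paths:
  Match 1 -- 5
  Match 2 -- 6
  Match 3 -- 7
  No augmenting path remains.

Step 3: Verify this is maximum:
  Matching has size 3. The vertex set {1, 2, 3} covers every edge and has size 3; any matching has at most one edge per cover vertex, so 3 is maximum (König's theorem).

Maximum matching: {(1,5), (2,6), (3,7)}
Size: 3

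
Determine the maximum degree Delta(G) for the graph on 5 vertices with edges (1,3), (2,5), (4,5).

Step 1: Count edges incident to each vertex:
  deg(1) = 1 (neighbors: 3)
  deg(2) = 1 (neighbors: 5)
  deg(3) = 1 (neighbors: 1)
  deg(4) = 1 (neighbors: 5)
  deg(5) = 2 (neighbors: 2, 4)

Step 2: Find maximum:
  max(1, 1, 1, 1, 2) = 2 (vertex 5)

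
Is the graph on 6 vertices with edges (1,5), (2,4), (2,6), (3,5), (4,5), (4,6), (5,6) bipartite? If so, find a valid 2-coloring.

Step 1: Attempt 2-coloring using BFS:
  Start at vertex 1, assign color 0
  Color vertex 5 with color 1 (neighbor of 1)
  Color vertex 3 with color 0 (neighbor of 5)
  Color vertex 4 with color 0 (neighbor of 5)
  Color vertex 6 with color 0 (neighbor of 5)
  Color vertex 2 with color 1 (neighbor of 4)

Step 2: Conflict found! Vertices 4 and 6 are adjacent but have the same color.
This means the graph contains an odd cycle.

The graph is NOT bipartite.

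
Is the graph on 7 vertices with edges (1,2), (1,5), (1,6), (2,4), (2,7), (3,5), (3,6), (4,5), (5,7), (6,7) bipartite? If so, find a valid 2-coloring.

Step 1: Attempt 2-coloring using BFS:
  Start at vertex 1, assign color 0
  Color vertex 2 with color 1 (neighbor of 1)
  Color vertex 5 with color 1 (neighbor of 1)
  Color vertex 6 with color 1 (neighbor of 1)
  Color vertex 4 with color 0 (neighbor of 2)
  Color vertex 7 with color 0 (neighbor of 2)
  Color vertex 3 with color 0 (neighbor of 5)

Step 2: 2-coloring succeeded. No conflicts found.
  Set A (color 0): {1, 3, 4, 7}
  Set B (color 1): {2, 5, 6}

The graph is bipartite with partition {1, 3, 4, 7}, {2, 5, 6}.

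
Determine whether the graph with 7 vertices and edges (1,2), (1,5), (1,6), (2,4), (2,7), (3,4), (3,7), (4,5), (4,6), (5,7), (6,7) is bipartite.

Step 1: Attempt 2-coloring using BFS:
  Start at vertex 1, assign color 0
  Color vertex 2 with color 1 (neighbor of 1)
  Color vertex 5 with color 1 (neighbor of 1)
  Color vertex 6 with color 1 (neighbor of 1)
  Color vertex 4 with color 0 (neighbor of 2)
  Color vertex 7 with color 0 (neighbor of 2)
  Color vertex 3 with color 1 (neighbor of 4)

Step 2: 2-coloring succeeded. No conflicts found.
  Set A (color 0): {1, 4, 7}
  Set B (color 1): {2, 3, 5, 6}

The graph is bipartite with partition {1, 4, 7}, {2, 3, 5, 6}.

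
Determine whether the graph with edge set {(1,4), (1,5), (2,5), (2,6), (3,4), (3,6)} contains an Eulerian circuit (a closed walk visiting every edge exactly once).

Step 1: Find the degree of each vertex:
  deg(1) = 2
  deg(2) = 2
  deg(3) = 2
  deg(4) = 2
  deg(5) = 2
  deg(6) = 2

Step 2: Count vertices with odd degree:
  All vertices have even degree (0 odd-degree vertices)

Step 3: Apply Euler's theorem:
  - Eulerian circuit exists iff graph is connected and all vertices have even degree
  - Eulerian path exists iff graph is connected and has 0 or 2 odd-degree vertices

Graph is connected with 0 odd-degree vertices.
Both Eulerian circuit and Eulerian path exist.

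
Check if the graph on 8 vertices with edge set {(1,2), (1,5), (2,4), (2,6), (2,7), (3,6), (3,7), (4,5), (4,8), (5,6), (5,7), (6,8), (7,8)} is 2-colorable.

Step 1: Attempt 2-coloring using BFS:
  Start at vertex 1, assign color 0
  Color vertex 2 with color 1 (neighbor of 1)
  Color vertex 5 with color 1 (neighbor of 1)
  Color vertex 4 with color 0 (neighbor of 2)
  Color vertex 6 with color 0 (neighbor of 2)
  Color vertex 7 with color 0 (neighbor of 2)
  Color vertex 8 with color 1 (neighbor of 4)
  Color vertex 3 with color 1 (neighbor of 6)

Step 2: 2-coloring succeeded. No conflicts found.
  Set A (color 0): {1, 4, 6, 7}
  Set B (color 1): {2, 3, 5, 8}

The graph is bipartite with partition {1, 4, 6, 7}, {2, 3, 5, 8}.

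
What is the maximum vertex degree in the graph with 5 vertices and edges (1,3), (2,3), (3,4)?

Step 1: Count edges incident to each vertex:
  deg(1) = 1 (neighbors: 3)
  deg(2) = 1 (neighbors: 3)
  deg(3) = 3 (neighbors: 1, 2, 4)
  deg(4) = 1 (neighbors: 3)
  deg(5) = 0 (neighbors: none)

Step 2: Find maximum:
  max(1, 1, 3, 1, 0) = 3 (vertex 3)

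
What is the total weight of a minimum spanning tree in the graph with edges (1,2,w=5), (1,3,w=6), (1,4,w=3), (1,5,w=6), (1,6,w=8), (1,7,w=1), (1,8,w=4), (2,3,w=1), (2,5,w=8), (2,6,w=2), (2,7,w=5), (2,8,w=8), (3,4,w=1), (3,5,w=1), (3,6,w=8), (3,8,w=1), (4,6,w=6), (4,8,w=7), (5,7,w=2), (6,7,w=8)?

Apply Kruskal's algorithm (sort edges by weight, add if no cycle):

Sorted edges by weight:
  (1,7) w=1
  (2,3) w=1
  (3,4) w=1
  (3,5) w=1
  (3,8) w=1
  (2,6) w=2
  (5,7) w=2
  (1,4) w=3
  (1,8) w=4
  (1,2) w=5
  (2,7) w=5
  (1,3) w=6
  (1,5) w=6
  (4,6) w=6
  (4,8) w=7
  (1,6) w=8
  (2,5) w=8
  (2,8) w=8
  (3,6) w=8
  (6,7) w=8

Add edge (1,7) w=1 -- no cycle. Running total: 1
Add edge (2,3) w=1 -- no cycle. Running total: 2
Add edge (3,4) w=1 -- no cycle. Running total: 3
Add edge (3,5) w=1 -- no cycle. Running total: 4
Add edge (3,8) w=1 -- no cycle. Running total: 5
Add edge (2,6) w=2 -- no cycle. Running total: 7
Add edge (5,7) w=2 -- no cycle. Running total: 9

MST edges: (1,7,w=1), (2,3,w=1), (3,4,w=1), (3,5,w=1), (3,8,w=1), (2,6,w=2), (5,7,w=2)
Total MST weight: 1 + 1 + 1 + 1 + 1 + 2 + 2 = 9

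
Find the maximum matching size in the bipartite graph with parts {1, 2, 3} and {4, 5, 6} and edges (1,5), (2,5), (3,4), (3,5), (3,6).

Step 1: List the neighbors of each left vertex:
  1: 5
  2: 5
  3: 4, 5, 6

Step 2: Greedily match left vertices, then look for augmenting paths:
  Match 1 -- 5
  Match 3 -- 4
  No augmenting path remains.

Step 3: Verify this is maximum:
  Matching has size 2. The vertex set {3, 5} covers every edge and has size 2; any matching has at most one edge per cover vertex, so 2 is maximum (König's theorem).

Maximum matching: {(1,5), (3,4)}
Size: 2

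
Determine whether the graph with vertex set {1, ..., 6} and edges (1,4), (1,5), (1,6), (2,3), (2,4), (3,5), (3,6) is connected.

Step 1: Build adjacency list from edges:
  1: 4, 5, 6
  2: 3, 4
  3: 2, 5, 6
  4: 1, 2
  5: 1, 3
  6: 1, 3

Step 2: Run BFS/DFS from vertex 1:
  Visited: {1, 4, 5, 6, 2, 3}
  Reached 6 of 6 vertices

Step 3: All 6 vertices reached from vertex 1, so the graph is connected.
Answer: Yes, the graph is connected.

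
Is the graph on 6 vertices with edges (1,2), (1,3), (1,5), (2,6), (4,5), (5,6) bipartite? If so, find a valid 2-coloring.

Step 1: Attempt 2-coloring using BFS:
  Start at vertex 1, assign color 0
  Color vertex 2 with color 1 (neighbor of 1)
  Color vertex 3 with color 1 (neighbor of 1)
  Color vertex 5 with color 1 (neighbor of 1)
  Color vertex 6 with color 0 (neighbor of 2)
  Color vertex 4 with color 0 (neighbor of 5)

Step 2: 2-coloring succeeded. No conflicts found.
  Set A (color 0): {1, 4, 6}
  Set B (color 1): {2, 3, 5}

The graph is bipartite with partition {1, 4, 6}, {2, 3, 5}.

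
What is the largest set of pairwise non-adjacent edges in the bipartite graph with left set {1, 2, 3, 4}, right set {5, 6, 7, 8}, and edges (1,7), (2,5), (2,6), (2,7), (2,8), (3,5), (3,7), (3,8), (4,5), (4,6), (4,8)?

Step 1: List the neighbors of each left vertex:
  1: 7
  2: 5, 6, 7, 8
  3: 5, 7, 8
  4: 5, 6, 8

Step 2: Greedily match left vertices, then look for augmenting paths:
  Match 1 -- 7
  Match 2 -- 5
  Match 3 -- 8
  Match 4 -- 6
  No augmenting path remains.

Step 3: Verify this is maximum:
  Matching size 4 = min(|L|, |R|) = min(4, 4), which is an upper bound, so this matching is maximum.

Maximum matching: {(1,7), (2,5), (3,8), (4,6)}
Size: 4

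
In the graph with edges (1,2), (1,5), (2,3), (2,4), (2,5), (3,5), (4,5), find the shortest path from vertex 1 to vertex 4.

Step 1: Build adjacency list:
  1: 2, 5
  2: 1, 3, 4, 5
  3: 2, 5
  4: 2, 5
  5: 1, 2, 3, 4

Step 2: BFS from vertex 1 to find shortest path to 4:
  vertex 2 reached at distance 1
  vertex 5 reached at distance 1
  vertex 3 reached at distance 2
  vertex 4 reached at distance 2

Step 3: Shortest path: 1 -> 5 -> 4
Path length: 2 edges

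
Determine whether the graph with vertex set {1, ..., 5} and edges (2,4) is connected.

Step 1: Build adjacency list from edges:
  1: (none)
  2: 4
  3: (none)
  4: 2
  5: (none)

Step 2: Run BFS/DFS from vertex 1:
  Visited: {1}
  Reached 1 of 5 vertices

Step 3: Only 1 of 5 vertices reached. Graph is disconnected.
Connected components: {1}, {2, 4}, {3}, {5}
Answer: No, the graph is not connected (4 components).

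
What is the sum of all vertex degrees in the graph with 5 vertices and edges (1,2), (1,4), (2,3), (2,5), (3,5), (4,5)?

Step 1: Count edges incident to each vertex:
  deg(1) = 2 (neighbors: 2, 4)
  deg(2) = 3 (neighbors: 1, 3, 5)
  deg(3) = 2 (neighbors: 2, 5)
  deg(4) = 2 (neighbors: 1, 5)
  deg(5) = 3 (neighbors: 2, 3, 4)

Step 2: Sum all degrees:
  2 + 3 + 2 + 2 + 3 = 12

Verification: sum of degrees = 2 * |E| = 2 * 6 = 12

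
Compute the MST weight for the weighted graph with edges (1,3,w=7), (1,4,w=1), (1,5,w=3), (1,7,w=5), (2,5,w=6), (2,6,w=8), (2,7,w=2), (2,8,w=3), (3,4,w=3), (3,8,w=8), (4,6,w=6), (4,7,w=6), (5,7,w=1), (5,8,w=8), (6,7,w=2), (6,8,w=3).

Apply Kruskal's algorithm (sort edges by weight, add if no cycle):

Sorted edges by weight:
  (1,4) w=1
  (5,7) w=1
  (2,7) w=2
  (6,7) w=2
  (1,5) w=3
  (2,8) w=3
  (3,4) w=3
  (6,8) w=3
  (1,7) w=5
  (2,5) w=6
  (4,6) w=6
  (4,7) w=6
  (1,3) w=7
  (2,6) w=8
  (3,8) w=8
  (5,8) w=8

Add edge (1,4) w=1 -- no cycle. Running total: 1
Add edge (5,7) w=1 -- no cycle. Running total: 2
Add edge (2,7) w=2 -- no cycle. Running total: 4
Add edge (6,7) w=2 -- no cycle. Running total: 6
Add edge (1,5) w=3 -- no cycle. Running total: 9
Add edge (2,8) w=3 -- no cycle. Running total: 12
Add edge (3,4) w=3 -- no cycle. Running total: 15

MST edges: (1,4,w=1), (5,7,w=1), (2,7,w=2), (6,7,w=2), (1,5,w=3), (2,8,w=3), (3,4,w=3)
Total MST weight: 1 + 1 + 2 + 2 + 3 + 3 + 3 = 15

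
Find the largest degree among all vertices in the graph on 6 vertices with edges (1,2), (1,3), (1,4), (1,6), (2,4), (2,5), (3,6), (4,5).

Step 1: Count edges incident to each vertex:
  deg(1) = 4 (neighbors: 2, 3, 4, 6)
  deg(2) = 3 (neighbors: 1, 4, 5)
  deg(3) = 2 (neighbors: 1, 6)
  deg(4) = 3 (neighbors: 1, 2, 5)
  deg(5) = 2 (neighbors: 2, 4)
  deg(6) = 2 (neighbors: 1, 3)

Step 2: Find maximum:
  max(4, 3, 2, 3, 2, 2) = 4 (vertex 1)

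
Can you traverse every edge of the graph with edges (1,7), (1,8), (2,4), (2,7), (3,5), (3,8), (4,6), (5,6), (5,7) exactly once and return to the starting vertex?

Step 1: Find the degree of each vertex:
  deg(1) = 2
  deg(2) = 2
  deg(3) = 2
  deg(4) = 2
  deg(5) = 3
  deg(6) = 2
  deg(7) = 3
  deg(8) = 2

Step 2: Count vertices with odd degree:
  Odd-degree vertices: 5, 7 (2 total)

Step 3: Apply Euler's theorem:
  - Eulerian circuit exists iff graph is connected and all vertices have even degree
  - Eulerian path exists iff graph is connected and has 0 or 2 odd-degree vertices

Graph is connected with exactly 2 odd-degree vertices (5, 7).
Eulerian path exists (starting and ending at the odd-degree vertices), but no Eulerian circuit.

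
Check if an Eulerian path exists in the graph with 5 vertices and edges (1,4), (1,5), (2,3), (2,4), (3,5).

Step 1: Find the degree of each vertex:
  deg(1) = 2
  deg(2) = 2
  deg(3) = 2
  deg(4) = 2
  deg(5) = 2

Step 2: Count vertices with odd degree:
  All vertices have even degree (0 odd-degree vertices)

Step 3: Apply Euler's theorem:
  - Eulerian circuit exists iff graph is connected and all vertices have even degree
  - Eulerian path exists iff graph is connected and has 0 or 2 odd-degree vertices

Graph is connected with 0 odd-degree vertices.
Both Eulerian circuit and Eulerian path exist.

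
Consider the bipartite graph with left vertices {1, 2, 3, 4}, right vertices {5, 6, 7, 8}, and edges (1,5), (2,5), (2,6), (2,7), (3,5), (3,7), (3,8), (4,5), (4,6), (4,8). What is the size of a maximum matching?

Step 1: List the neighbors of each left vertex:
  1: 5
  2: 5, 6, 7
  3: 5, 7, 8
  4: 5, 6, 8

Step 2: Greedily match left vertices, then look for augmenting paths:
  Match 1 -- 5
  Match 2 -- 6
  Match 3 -- 7
  Match 4 -- 8
  No augmenting path remains.

Step 3: Verify this is maximum:
  Matching size 4 = min(|L|, |R|) = min(4, 4), which is an upper bound, so this matching is maximum.

Maximum matching: {(1,5), (2,6), (3,7), (4,8)}
Size: 4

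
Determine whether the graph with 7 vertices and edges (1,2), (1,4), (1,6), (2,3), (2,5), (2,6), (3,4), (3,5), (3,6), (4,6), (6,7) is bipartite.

Step 1: Attempt 2-coloring using BFS:
  Start at vertex 1, assign color 0
  Color vertex 2 with color 1 (neighbor of 1)
  Color vertex 4 with color 1 (neighbor of 1)
  Color vertex 6 with color 1 (neighbor of 1)
  Color vertex 3 with color 0 (neighbor of 2)
  Color vertex 5 with color 0 (neighbor of 2)

Step 2: Conflict found! Vertices 2 and 6 are adjacent but have the same color.
This means the graph contains an odd cycle.

The graph is NOT bipartite.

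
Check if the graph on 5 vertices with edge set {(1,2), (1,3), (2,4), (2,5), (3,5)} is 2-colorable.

Step 1: Attempt 2-coloring using BFS:
  Start at vertex 1, assign color 0
  Color vertex 2 with color 1 (neighbor of 1)
  Color vertex 3 with color 1 (neighbor of 1)
  Color vertex 4 with color 0 (neighbor of 2)
  Color vertex 5 with color 0 (neighbor of 2)

Step 2: 2-coloring succeeded. No conflicts found.
  Set A (color 0): {1, 4, 5}
  Set B (color 1): {2, 3}

The graph is bipartite with partition {1, 4, 5}, {2, 3}.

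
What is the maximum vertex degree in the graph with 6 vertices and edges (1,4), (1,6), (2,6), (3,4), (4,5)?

Step 1: Count edges incident to each vertex:
  deg(1) = 2 (neighbors: 4, 6)
  deg(2) = 1 (neighbors: 6)
  deg(3) = 1 (neighbors: 4)
  deg(4) = 3 (neighbors: 1, 3, 5)
  deg(5) = 1 (neighbors: 4)
  deg(6) = 2 (neighbors: 1, 2)

Step 2: Find maximum:
  max(2, 1, 1, 3, 1, 2) = 3 (vertex 4)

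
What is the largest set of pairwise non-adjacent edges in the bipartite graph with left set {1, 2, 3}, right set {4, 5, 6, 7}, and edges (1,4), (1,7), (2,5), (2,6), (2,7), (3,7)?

Step 1: List the neighbors of each left vertex:
  1: 4, 7
  2: 5, 6, 7
  3: 7

Step 2: Greedily match left vertices, then look for augmenting paths:
  Match 1 -- 4
  Match 2 -- 5
  Match 3 -- 7
  No augmenting path remains.

Step 3: Verify this is maximum:
  Matching size 3 = min(|L|, |R|) = min(3, 4), which is an upper bound, so this matching is maximum.

Maximum matching: {(1,4), (2,5), (3,7)}
Size: 3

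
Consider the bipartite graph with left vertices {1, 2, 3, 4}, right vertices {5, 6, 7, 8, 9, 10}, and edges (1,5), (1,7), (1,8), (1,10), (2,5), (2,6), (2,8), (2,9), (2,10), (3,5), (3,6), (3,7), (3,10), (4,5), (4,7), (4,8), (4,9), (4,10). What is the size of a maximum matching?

Step 1: List the neighbors of each left vertex:
  1: 5, 7, 8, 10
  2: 5, 6, 8, 9, 10
  3: 5, 6, 7, 10
  4: 5, 7, 8, 9, 10

Step 2: Greedily match left vertices, then look for augmenting paths:
  Match 1 -- 5
  Match 2 -- 6
  Match 3 -- 7
  Match 4 -- 8
  No augmenting path remains.

Step 3: Verify this is maximum:
  Matching size 4 = min(|L|, |R|) = min(4, 6), which is an upper bound, so this matching is maximum.

Maximum matching: {(1,5), (2,6), (3,7), (4,8)}
Size: 4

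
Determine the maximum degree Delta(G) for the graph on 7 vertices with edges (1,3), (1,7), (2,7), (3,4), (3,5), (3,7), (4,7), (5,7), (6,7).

Step 1: Count edges incident to each vertex:
  deg(1) = 2 (neighbors: 3, 7)
  deg(2) = 1 (neighbors: 7)
  deg(3) = 4 (neighbors: 1, 4, 5, 7)
  deg(4) = 2 (neighbors: 3, 7)
  deg(5) = 2 (neighbors: 3, 7)
  deg(6) = 1 (neighbors: 7)
  deg(7) = 6 (neighbors: 1, 2, 3, 4, 5, 6)

Step 2: Find maximum:
  max(2, 1, 4, 2, 2, 1, 6) = 6 (vertex 7)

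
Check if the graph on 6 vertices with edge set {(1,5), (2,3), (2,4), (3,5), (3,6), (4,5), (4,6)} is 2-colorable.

Step 1: Attempt 2-coloring using BFS:
  Start at vertex 1, assign color 0
  Color vertex 5 with color 1 (neighbor of 1)
  Color vertex 3 with color 0 (neighbor of 5)
  Color vertex 4 with color 0 (neighbor of 5)
  Color vertex 2 with color 1 (neighbor of 3)
  Color vertex 6 with color 1 (neighbor of 3)

Step 2: 2-coloring succeeded. No conflicts found.
  Set A (color 0): {1, 3, 4}
  Set B (color 1): {2, 5, 6}

The graph is bipartite with partition {1, 3, 4}, {2, 5, 6}.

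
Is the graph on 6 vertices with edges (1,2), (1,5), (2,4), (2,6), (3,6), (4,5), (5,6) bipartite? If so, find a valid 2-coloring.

Step 1: Attempt 2-coloring using BFS:
  Start at vertex 1, assign color 0
  Color vertex 2 with color 1 (neighbor of 1)
  Color vertex 5 with color 1 (neighbor of 1)
  Color vertex 4 with color 0 (neighbor of 2)
  Color vertex 6 with color 0 (neighbor of 2)
  Color vertex 3 with color 1 (neighbor of 6)

Step 2: 2-coloring succeeded. No conflicts found.
  Set A (color 0): {1, 4, 6}
  Set B (color 1): {2, 3, 5}

The graph is bipartite with partition {1, 4, 6}, {2, 3, 5}.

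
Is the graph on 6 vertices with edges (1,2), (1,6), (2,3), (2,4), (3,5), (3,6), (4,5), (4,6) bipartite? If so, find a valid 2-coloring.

Step 1: Attempt 2-coloring using BFS:
  Start at vertex 1, assign color 0
  Color vertex 2 with color 1 (neighbor of 1)
  Color vertex 6 with color 1 (neighbor of 1)
  Color vertex 3 with color 0 (neighbor of 2)
  Color vertex 4 with color 0 (neighbor of 2)
  Color vertex 5 with color 1 (neighbor of 3)

Step 2: 2-coloring succeeded. No conflicts found.
  Set A (color 0): {1, 3, 4}
  Set B (color 1): {2, 5, 6}

The graph is bipartite with partition {1, 3, 4}, {2, 5, 6}.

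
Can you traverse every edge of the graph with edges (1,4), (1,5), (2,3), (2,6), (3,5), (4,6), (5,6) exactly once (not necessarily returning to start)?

Step 1: Find the degree of each vertex:
  deg(1) = 2
  deg(2) = 2
  deg(3) = 2
  deg(4) = 2
  deg(5) = 3
  deg(6) = 3

Step 2: Count vertices with odd degree:
  Odd-degree vertices: 5, 6 (2 total)

Step 3: Apply Euler's theorem:
  - Eulerian circuit exists iff graph is connected and all vertices have even degree
  - Eulerian path exists iff graph is connected and has 0 or 2 odd-degree vertices

Graph is connected with exactly 2 odd-degree vertices (5, 6).
Eulerian path exists (starting and ending at the odd-degree vertices), but no Eulerian circuit.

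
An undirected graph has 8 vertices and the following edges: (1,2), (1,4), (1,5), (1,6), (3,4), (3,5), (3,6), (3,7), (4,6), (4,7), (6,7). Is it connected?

Step 1: Build adjacency list from edges:
  1: 2, 4, 5, 6
  2: 1
  3: 4, 5, 6, 7
  4: 1, 3, 6, 7
  5: 1, 3
  6: 1, 3, 4, 7
  7: 3, 4, 6
  8: (none)

Step 2: Run BFS/DFS from vertex 1:
  Visited: {1, 2, 4, 5, 6, 3, 7}
  Reached 7 of 8 vertices

Step 3: Only 7 of 8 vertices reached. Graph is disconnected.
Connected components: {1, 2, 3, 4, 5, 6, 7}, {8}
Answer: No, the graph is not connected (2 components).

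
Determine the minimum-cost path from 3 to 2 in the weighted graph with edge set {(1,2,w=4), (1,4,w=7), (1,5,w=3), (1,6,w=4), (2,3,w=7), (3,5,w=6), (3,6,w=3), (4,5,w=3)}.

Step 1: Build adjacency list with weights:
  1: 2(w=4), 4(w=7), 5(w=3), 6(w=4)
  2: 1(w=4), 3(w=7)
  3: 2(w=7), 5(w=6), 6(w=3)
  4: 1(w=7), 5(w=3)
  5: 1(w=3), 3(w=6), 4(w=3)
  6: 1(w=4), 3(w=3)

Step 2: Apply Dijkstra's algorithm from vertex 3:
  Visit vertex 3 (distance=0)
    Update dist[2] = 7
    Update dist[5] = 6
    Update dist[6] = 3
  Visit vertex 6 (distance=3)
    Update dist[1] = 7
  Visit vertex 5 (distance=6)
    Update dist[4] = 9
  Visit vertex 1 (distance=7)
  Visit vertex 2 (distance=7)

Step 3: Shortest path: 3 -> 2
Total weight: 7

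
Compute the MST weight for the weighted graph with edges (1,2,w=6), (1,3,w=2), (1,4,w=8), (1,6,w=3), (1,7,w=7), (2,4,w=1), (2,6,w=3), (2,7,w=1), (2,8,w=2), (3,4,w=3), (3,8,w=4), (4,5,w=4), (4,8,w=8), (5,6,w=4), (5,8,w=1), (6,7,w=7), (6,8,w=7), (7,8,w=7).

Apply Kruskal's algorithm (sort edges by weight, add if no cycle):

Sorted edges by weight:
  (2,4) w=1
  (2,7) w=1
  (5,8) w=1
  (1,3) w=2
  (2,8) w=2
  (1,6) w=3
  (2,6) w=3
  (3,4) w=3
  (3,8) w=4
  (4,5) w=4
  (5,6) w=4
  (1,2) w=6
  (1,7) w=7
  (6,7) w=7
  (6,8) w=7
  (7,8) w=7
  (1,4) w=8
  (4,8) w=8

Add edge (2,4) w=1 -- no cycle. Running total: 1
Add edge (2,7) w=1 -- no cycle. Running total: 2
Add edge (5,8) w=1 -- no cycle. Running total: 3
Add edge (1,3) w=2 -- no cycle. Running total: 5
Add edge (2,8) w=2 -- no cycle. Running total: 7
Add edge (1,6) w=3 -- no cycle. Running total: 10
Add edge (2,6) w=3 -- no cycle. Running total: 13

MST edges: (2,4,w=1), (2,7,w=1), (5,8,w=1), (1,3,w=2), (2,8,w=2), (1,6,w=3), (2,6,w=3)
Total MST weight: 1 + 1 + 1 + 2 + 2 + 3 + 3 = 13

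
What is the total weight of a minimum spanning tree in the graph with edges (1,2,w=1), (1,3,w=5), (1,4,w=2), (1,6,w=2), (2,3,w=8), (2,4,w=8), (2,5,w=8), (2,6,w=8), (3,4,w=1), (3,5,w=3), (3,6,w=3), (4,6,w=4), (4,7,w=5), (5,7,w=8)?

Apply Kruskal's algorithm (sort edges by weight, add if no cycle):

Sorted edges by weight:
  (1,2) w=1
  (3,4) w=1
  (1,4) w=2
  (1,6) w=2
  (3,5) w=3
  (3,6) w=3
  (4,6) w=4
  (1,3) w=5
  (4,7) w=5
  (2,3) w=8
  (2,4) w=8
  (2,5) w=8
  (2,6) w=8
  (5,7) w=8

Add edge (1,2) w=1 -- no cycle. Running total: 1
Add edge (3,4) w=1 -- no cycle. Running total: 2
Add edge (1,4) w=2 -- no cycle. Running total: 4
Add edge (1,6) w=2 -- no cycle. Running total: 6
Add edge (3,5) w=3 -- no cycle. Running total: 9
Skip edge (3,6) w=3 -- would create cycle
Skip edge (4,6) w=4 -- would create cycle
Skip edge (1,3) w=5 -- would create cycle
Add edge (4,7) w=5 -- no cycle. Running total: 14

MST edges: (1,2,w=1), (3,4,w=1), (1,4,w=2), (1,6,w=2), (3,5,w=3), (4,7,w=5)
Total MST weight: 1 + 1 + 2 + 2 + 3 + 5 = 14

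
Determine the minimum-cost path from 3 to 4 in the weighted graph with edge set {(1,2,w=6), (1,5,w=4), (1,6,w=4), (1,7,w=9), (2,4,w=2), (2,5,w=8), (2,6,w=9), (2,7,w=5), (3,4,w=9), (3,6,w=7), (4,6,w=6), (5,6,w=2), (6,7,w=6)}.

Step 1: Build adjacency list with weights:
  1: 2(w=6), 5(w=4), 6(w=4), 7(w=9)
  2: 1(w=6), 4(w=2), 5(w=8), 6(w=9), 7(w=5)
  3: 4(w=9), 6(w=7)
  4: 2(w=2), 3(w=9), 6(w=6)
  5: 1(w=4), 2(w=8), 6(w=2)
  6: 1(w=4), 2(w=9), 3(w=7), 4(w=6), 5(w=2), 7(w=6)
  7: 1(w=9), 2(w=5), 6(w=6)

Step 2: Apply Dijkstra's algorithm from vertex 3:
  Visit vertex 3 (distance=0)
    Update dist[4] = 9
    Update dist[6] = 7
  Visit vertex 6 (distance=7)
    Update dist[1] = 11
    Update dist[2] = 16
    Update dist[5] = 9
    Update dist[7] = 13
  Visit vertex 4 (distance=9)
    Update dist[2] = 11

Step 3: Shortest path: 3 -> 4
Total weight: 9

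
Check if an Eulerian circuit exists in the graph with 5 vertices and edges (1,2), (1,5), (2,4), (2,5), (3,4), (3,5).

Step 1: Find the degree of each vertex:
  deg(1) = 2
  deg(2) = 3
  deg(3) = 2
  deg(4) = 2
  deg(5) = 3

Step 2: Count vertices with odd degree:
  Odd-degree vertices: 2, 5 (2 total)

Step 3: Apply Euler's theorem:
  - Eulerian circuit exists iff graph is connected and all vertices have even degree
  - Eulerian path exists iff graph is connected and has 0 or 2 odd-degree vertices

Graph is connected with exactly 2 odd-degree vertices (2, 5).
Eulerian path exists (starting and ending at the odd-degree vertices), but no Eulerian circuit.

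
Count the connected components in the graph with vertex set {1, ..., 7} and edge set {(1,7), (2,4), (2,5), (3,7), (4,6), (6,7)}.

Step 1: Build adjacency list from edges:
  1: 7
  2: 4, 5
  3: 7
  4: 2, 6
  5: 2
  6: 4, 7
  7: 1, 3, 6

Step 2: Run BFS/DFS from vertex 1:
  Visited: {1, 7, 3, 6, 4, 2, 5}
  Reached 7 of 7 vertices

Step 3: All 7 vertices reached from vertex 1, so the graph is connected.
Number of connected components: 1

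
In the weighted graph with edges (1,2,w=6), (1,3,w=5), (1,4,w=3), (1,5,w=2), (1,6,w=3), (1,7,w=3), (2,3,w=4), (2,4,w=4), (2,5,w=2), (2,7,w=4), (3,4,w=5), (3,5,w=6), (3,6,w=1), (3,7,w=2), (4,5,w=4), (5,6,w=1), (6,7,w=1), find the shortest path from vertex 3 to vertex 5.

Step 1: Build adjacency list with weights:
  1: 2(w=6), 3(w=5), 4(w=3), 5(w=2), 6(w=3), 7(w=3)
  2: 1(w=6), 3(w=4), 4(w=4), 5(w=2), 7(w=4)
  3: 1(w=5), 2(w=4), 4(w=5), 5(w=6), 6(w=1), 7(w=2)
  4: 1(w=3), 2(w=4), 3(w=5), 5(w=4)
  5: 1(w=2), 2(w=2), 3(w=6), 4(w=4), 6(w=1)
  6: 1(w=3), 3(w=1), 5(w=1), 7(w=1)
  7: 1(w=3), 2(w=4), 3(w=2), 6(w=1)

Step 2: Apply Dijkstra's algorithm from vertex 3:
  Visit vertex 3 (distance=0)
    Update dist[1] = 5
    Update dist[2] = 4
    Update dist[4] = 5
    Update dist[5] = 6
    Update dist[6] = 1
    Update dist[7] = 2
  Visit vertex 6 (distance=1)
    Update dist[1] = 4
    Update dist[5] = 2
  Visit vertex 5 (distance=2)

Step 3: Shortest path: 3 -> 6 -> 5
Total weight: 1 + 1 = 2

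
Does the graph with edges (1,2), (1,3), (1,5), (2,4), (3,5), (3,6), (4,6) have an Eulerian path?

Step 1: Find the degree of each vertex:
  deg(1) = 3
  deg(2) = 2
  deg(3) = 3
  deg(4) = 2
  deg(5) = 2
  deg(6) = 2

Step 2: Count vertices with odd degree:
  Odd-degree vertices: 1, 3 (2 total)

Step 3: Apply Euler's theorem:
  - Eulerian circuit exists iff graph is connected and all vertices have even degree
  - Eulerian path exists iff graph is connected and has 0 or 2 odd-degree vertices

Graph is connected with exactly 2 odd-degree vertices (1, 3).
Eulerian path exists (starting and ending at the odd-degree vertices), but no Eulerian circuit.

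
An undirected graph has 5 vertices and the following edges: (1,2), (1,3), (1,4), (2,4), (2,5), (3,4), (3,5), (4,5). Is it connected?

Step 1: Build adjacency list from edges:
  1: 2, 3, 4
  2: 1, 4, 5
  3: 1, 4, 5
  4: 1, 2, 3, 5
  5: 2, 3, 4

Step 2: Run BFS/DFS from vertex 1:
  Visited: {1, 2, 3, 4, 5}
  Reached 5 of 5 vertices

Step 3: All 5 vertices reached from vertex 1, so the graph is connected.
Answer: Yes, the graph is connected.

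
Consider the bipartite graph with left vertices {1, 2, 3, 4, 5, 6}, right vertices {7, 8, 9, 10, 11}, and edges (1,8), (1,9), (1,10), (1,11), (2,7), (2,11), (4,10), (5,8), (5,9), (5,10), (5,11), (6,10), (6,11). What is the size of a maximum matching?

Step 1: List the neighbors of each left vertex:
  1: 8, 9, 10, 11
  2: 7, 11
  3: (none)
  4: 10
  5: 8, 9, 10, 11
  6: 10, 11

Step 2: Greedily match left vertices, then look for augmenting paths:
  Match 1 -- 8
  Match 2 -- 7
  Match 4 -- 10
  Match 5 -- 9
  Match 6 -- 11
  No augmenting path remains.

Step 3: Verify this is maximum:
  Matching size 5 = min(|L|, |R|) = min(6, 5), which is an upper bound, so this matching is maximum.

Maximum matching: {(1,8), (2,7), (4,10), (5,9), (6,11)}
Size: 5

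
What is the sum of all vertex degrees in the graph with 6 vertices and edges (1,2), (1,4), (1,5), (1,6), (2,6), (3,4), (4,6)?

Step 1: Count edges incident to each vertex:
  deg(1) = 4 (neighbors: 2, 4, 5, 6)
  deg(2) = 2 (neighbors: 1, 6)
  deg(3) = 1 (neighbors: 4)
  deg(4) = 3 (neighbors: 1, 3, 6)
  deg(5) = 1 (neighbors: 1)
  deg(6) = 3 (neighbors: 1, 2, 4)

Step 2: Sum all degrees:
  4 + 2 + 1 + 3 + 1 + 3 = 14

Verification: sum of degrees = 2 * |E| = 2 * 7 = 14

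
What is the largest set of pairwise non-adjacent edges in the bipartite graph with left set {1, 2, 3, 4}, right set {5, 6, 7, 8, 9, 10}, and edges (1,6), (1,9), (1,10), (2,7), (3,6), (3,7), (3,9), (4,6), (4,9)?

Step 1: List the neighbors of each left vertex:
  1: 6, 9, 10
  2: 7
  3: 6, 7, 9
  4: 6, 9

Step 2: Greedily match left vertices, then look for augmenting paths:
  Match 1 -- 10
  Match 2 -- 7
  Match 3 -- 9
  Match 4 -- 6
  No augmenting path remains.

Step 3: Verify this is maximum:
  Matching size 4 = min(|L|, |R|) = min(4, 6), which is an upper bound, so this matching is maximum.

Maximum matching: {(1,10), (2,7), (3,9), (4,6)}
Size: 4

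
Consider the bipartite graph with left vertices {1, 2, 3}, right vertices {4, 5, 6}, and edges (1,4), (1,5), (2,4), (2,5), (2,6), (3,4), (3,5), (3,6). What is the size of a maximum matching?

Step 1: List the neighbors of each left vertex:
  1: 4, 5
  2: 4, 5, 6
  3: 4, 5, 6

Step 2: Greedily match left vertices, then look for augmenting paths:
  Match 1 -- 4
  Match 2 -- 5
  Match 3 -- 6
  No augmenting path remains.

Step 3: Verify this is maximum:
  Matching size 3 = min(|L|, |R|) = min(3, 3), which is an upper bound, so this matching is maximum.

Maximum matching: {(1,4), (2,5), (3,6)}
Size: 3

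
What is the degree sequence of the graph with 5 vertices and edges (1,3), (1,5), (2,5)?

Step 1: Count edges incident to each vertex:
  deg(1) = 2 (neighbors: 3, 5)
  deg(2) = 1 (neighbors: 5)
  deg(3) = 1 (neighbors: 1)
  deg(4) = 0 (neighbors: none)
  deg(5) = 2 (neighbors: 1, 2)

Step 2: Sort degrees in non-increasing order:
  Degrees: [2, 1, 1, 0, 2] -> sorted: [2, 2, 1, 1, 0]

Degree sequence: [2, 2, 1, 1, 0]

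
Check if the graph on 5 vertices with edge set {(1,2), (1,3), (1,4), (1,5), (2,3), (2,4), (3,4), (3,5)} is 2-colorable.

Step 1: Attempt 2-coloring using BFS:
  Start at vertex 1, assign color 0
  Color vertex 2 with color 1 (neighbor of 1)
  Color vertex 3 with color 1 (neighbor of 1)
  Color vertex 4 with color 1 (neighbor of 1)
  Color vertex 5 with color 1 (neighbor of 1)

Step 2: Conflict found! Vertices 2 and 3 are adjacent but have the same color.
This means the graph contains an odd cycle.

The graph is NOT bipartite.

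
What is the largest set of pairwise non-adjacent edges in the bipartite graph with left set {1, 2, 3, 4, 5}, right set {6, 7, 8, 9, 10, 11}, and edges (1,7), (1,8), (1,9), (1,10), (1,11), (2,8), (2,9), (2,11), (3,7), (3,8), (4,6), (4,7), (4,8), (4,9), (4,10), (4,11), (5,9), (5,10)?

Step 1: List the neighbors of each left vertex:
  1: 7, 8, 9, 10, 11
  2: 8, 9, 11
  3: 7, 8
  4: 6, 7, 8, 9, 10, 11
  5: 9, 10

Step 2: Greedily match left vertices, then look for augmenting paths:
  Match 1 -- 10
  Match 2 -- 8
  Match 3 -- 7
  Match 4 -- 6
  Match 5 -- 9
  No augmenting path remains.

Step 3: Verify this is maximum:
  Matching size 5 = min(|L|, |R|) = min(5, 6), which is an upper bound, so this matching is maximum.

Maximum matching: {(1,10), (2,8), (3,7), (4,6), (5,9)}
Size: 5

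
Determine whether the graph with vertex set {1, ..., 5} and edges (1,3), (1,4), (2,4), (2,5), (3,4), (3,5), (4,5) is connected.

Step 1: Build adjacency list from edges:
  1: 3, 4
  2: 4, 5
  3: 1, 4, 5
  4: 1, 2, 3, 5
  5: 2, 3, 4

Step 2: Run BFS/DFS from vertex 1:
  Visited: {1, 3, 4, 5, 2}
  Reached 5 of 5 vertices

Step 3: All 5 vertices reached from vertex 1, so the graph is connected.
Answer: Yes, the graph is connected.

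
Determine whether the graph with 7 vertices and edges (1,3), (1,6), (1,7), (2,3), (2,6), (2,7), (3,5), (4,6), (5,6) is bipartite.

Step 1: Attempt 2-coloring using BFS:
  Start at vertex 1, assign color 0
  Color vertex 3 with color 1 (neighbor of 1)
  Color vertex 6 with color 1 (neighbor of 1)
  Color vertex 7 with color 1 (neighbor of 1)
  Color vertex 2 with color 0 (neighbor of 3)
  Color vertex 5 with color 0 (neighbor of 3)
  Color vertex 4 with color 0 (neighbor of 6)

Step 2: 2-coloring succeeded. No conflicts found.
  Set A (color 0): {1, 2, 4, 5}
  Set B (color 1): {3, 6, 7}

The graph is bipartite with partition {1, 2, 4, 5}, {3, 6, 7}.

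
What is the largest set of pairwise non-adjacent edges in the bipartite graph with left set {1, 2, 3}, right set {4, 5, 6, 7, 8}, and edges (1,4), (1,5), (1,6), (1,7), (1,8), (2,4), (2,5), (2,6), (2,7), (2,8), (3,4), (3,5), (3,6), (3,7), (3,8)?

Step 1: List the neighbors of each left vertex:
  1: 4, 5, 6, 7, 8
  2: 4, 5, 6, 7, 8
  3: 4, 5, 6, 7, 8

Step 2: Greedily match left vertices, then look for augmenting paths:
  Match 1 -- 4
  Match 2 -- 5
  Match 3 -- 6
  No augmenting path remains.

Step 3: Verify this is maximum:
  Matching size 3 = min(|L|, |R|) = min(3, 5), which is an upper bound, so this matching is maximum.

Maximum matching: {(1,4), (2,5), (3,6)}
Size: 3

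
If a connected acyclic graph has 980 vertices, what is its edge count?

A tree on n vertices always has exactly n - 1 edges.
For n = 980: edges = 980 - 1 = 979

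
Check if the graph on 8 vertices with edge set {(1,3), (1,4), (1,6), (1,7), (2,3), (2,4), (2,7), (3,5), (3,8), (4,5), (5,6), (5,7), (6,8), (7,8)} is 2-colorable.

Step 1: Attempt 2-coloring using BFS:
  Start at vertex 1, assign color 0
  Color vertex 3 with color 1 (neighbor of 1)
  Color vertex 4 with color 1 (neighbor of 1)
  Color vertex 6 with color 1 (neighbor of 1)
  Color vertex 7 with color 1 (neighbor of 1)
  Color vertex 2 with color 0 (neighbor of 3)
  Color vertex 5 with color 0 (neighbor of 3)
  Color vertex 8 with color 0 (neighbor of 3)

Step 2: 2-coloring succeeded. No conflicts found.
  Set A (color 0): {1, 2, 5, 8}
  Set B (color 1): {3, 4, 6, 7}

The graph is bipartite with partition {1, 2, 5, 8}, {3, 4, 6, 7}.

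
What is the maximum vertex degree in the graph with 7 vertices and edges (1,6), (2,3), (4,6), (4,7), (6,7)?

Step 1: Count edges incident to each vertex:
  deg(1) = 1 (neighbors: 6)
  deg(2) = 1 (neighbors: 3)
  deg(3) = 1 (neighbors: 2)
  deg(4) = 2 (neighbors: 6, 7)
  deg(5) = 0 (neighbors: none)
  deg(6) = 3 (neighbors: 1, 4, 7)
  deg(7) = 2 (neighbors: 4, 6)

Step 2: Find maximum:
  max(1, 1, 1, 2, 0, 3, 2) = 3 (vertex 6)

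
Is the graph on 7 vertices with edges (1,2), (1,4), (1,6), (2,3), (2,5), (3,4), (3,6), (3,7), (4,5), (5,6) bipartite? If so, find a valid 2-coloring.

Step 1: Attempt 2-coloring using BFS:
  Start at vertex 1, assign color 0
  Color vertex 2 with color 1 (neighbor of 1)
  Color vertex 4 with color 1 (neighbor of 1)
  Color vertex 6 with color 1 (neighbor of 1)
  Color vertex 3 with color 0 (neighbor of 2)
  Color vertex 5 with color 0 (neighbor of 2)
  Color vertex 7 with color 1 (neighbor of 3)

Step 2: 2-coloring succeeded. No conflicts found.
  Set A (color 0): {1, 3, 5}
  Set B (color 1): {2, 4, 6, 7}

The graph is bipartite with partition {1, 3, 5}, {2, 4, 6, 7}.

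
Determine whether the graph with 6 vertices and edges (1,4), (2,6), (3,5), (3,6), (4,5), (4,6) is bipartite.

Step 1: Attempt 2-coloring using BFS:
  Start at vertex 1, assign color 0
  Color vertex 4 with color 1 (neighbor of 1)
  Color vertex 5 with color 0 (neighbor of 4)
  Color vertex 6 with color 0 (neighbor of 4)
  Color vertex 3 with color 1 (neighbor of 5)
  Color vertex 2 with color 1 (neighbor of 6)

Step 2: 2-coloring succeeded. No conflicts found.
  Set A (color 0): {1, 5, 6}
  Set B (color 1): {2, 3, 4}

The graph is bipartite with partition {1, 5, 6}, {2, 3, 4}.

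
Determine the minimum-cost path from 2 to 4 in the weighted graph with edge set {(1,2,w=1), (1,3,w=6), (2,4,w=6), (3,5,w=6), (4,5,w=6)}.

Step 1: Build adjacency list with weights:
  1: 2(w=1), 3(w=6)
  2: 1(w=1), 4(w=6)
  3: 1(w=6), 5(w=6)
  4: 2(w=6), 5(w=6)
  5: 3(w=6), 4(w=6)

Step 2: Apply Dijkstra's algorithm from vertex 2:
  Visit vertex 2 (distance=0)
    Update dist[1] = 1
    Update dist[4] = 6
  Visit vertex 1 (distance=1)
    Update dist[3] = 7
  Visit vertex 4 (distance=6)
    Update dist[5] = 12

Step 3: Shortest path: 2 -> 4
Total weight: 6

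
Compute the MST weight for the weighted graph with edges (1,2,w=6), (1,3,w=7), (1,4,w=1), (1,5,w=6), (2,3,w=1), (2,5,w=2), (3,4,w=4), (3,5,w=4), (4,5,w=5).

Apply Kruskal's algorithm (sort edges by weight, add if no cycle):

Sorted edges by weight:
  (1,4) w=1
  (2,3) w=1
  (2,5) w=2
  (3,5) w=4
  (3,4) w=4
  (4,5) w=5
  (1,5) w=6
  (1,2) w=6
  (1,3) w=7

Add edge (1,4) w=1 -- no cycle. Running total: 1
Add edge (2,3) w=1 -- no cycle. Running total: 2
Add edge (2,5) w=2 -- no cycle. Running total: 4
Skip edge (3,5) w=4 -- would create cycle
Add edge (3,4) w=4 -- no cycle. Running total: 8

MST edges: (1,4,w=1), (2,3,w=1), (2,5,w=2), (3,4,w=4)
Total MST weight: 1 + 1 + 2 + 4 = 8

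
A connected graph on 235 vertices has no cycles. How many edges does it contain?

A tree on n vertices always has exactly n - 1 edges.
For n = 235: edges = 235 - 1 = 234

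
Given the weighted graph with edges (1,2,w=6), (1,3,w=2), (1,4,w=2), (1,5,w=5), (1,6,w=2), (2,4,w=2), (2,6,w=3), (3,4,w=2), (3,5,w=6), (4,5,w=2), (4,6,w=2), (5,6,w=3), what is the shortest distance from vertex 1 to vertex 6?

Step 1: Build adjacency list with weights:
  1: 2(w=6), 3(w=2), 4(w=2), 5(w=5), 6(w=2)
  2: 1(w=6), 4(w=2), 6(w=3)
  3: 1(w=2), 4(w=2), 5(w=6)
  4: 1(w=2), 2(w=2), 3(w=2), 5(w=2), 6(w=2)
  5: 1(w=5), 3(w=6), 4(w=2), 6(w=3)
  6: 1(w=2), 2(w=3), 4(w=2), 5(w=3)

Step 2: Apply Dijkstra's algorithm from vertex 1:
  Visit vertex 1 (distance=0)
    Update dist[2] = 6
    Update dist[3] = 2
    Update dist[4] = 2
    Update dist[5] = 5
    Update dist[6] = 2
  Visit vertex 3 (distance=2)
  Visit vertex 4 (distance=2)
    Update dist[2] = 4
    Update dist[5] = 4
  Visit vertex 6 (distance=2)

Step 3: Shortest path: 1 -> 6
Total weight: 2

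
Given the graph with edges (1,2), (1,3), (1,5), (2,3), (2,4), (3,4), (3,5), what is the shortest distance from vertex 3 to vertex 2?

Step 1: Build adjacency list:
  1: 2, 3, 5
  2: 1, 3, 4
  3: 1, 2, 4, 5
  4: 2, 3
  5: 1, 3

Step 2: BFS from vertex 3 to find shortest path to 2:
  vertex 1 reached at distance 1
  vertex 2 reached at distance 1

Step 3: Shortest path: 3 -> 2
Path length: 1 edge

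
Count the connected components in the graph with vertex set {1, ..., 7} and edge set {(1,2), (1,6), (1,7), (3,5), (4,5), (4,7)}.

Step 1: Build adjacency list from edges:
  1: 2, 6, 7
  2: 1
  3: 5
  4: 5, 7
  5: 3, 4
  6: 1
  7: 1, 4

Step 2: Run BFS/DFS from vertex 1:
  Visited: {1, 2, 6, 7, 4, 5, 3}
  Reached 7 of 7 vertices

Step 3: All 7 vertices reached from vertex 1, so the graph is connected.
Number of connected components: 1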